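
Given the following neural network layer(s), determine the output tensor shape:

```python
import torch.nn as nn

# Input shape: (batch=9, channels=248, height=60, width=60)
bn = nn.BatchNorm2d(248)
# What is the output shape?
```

Input: (9, 248, 60, 60) -> Output: (9, 248, 60, 60)

Answer: (9, 248, 60, 60)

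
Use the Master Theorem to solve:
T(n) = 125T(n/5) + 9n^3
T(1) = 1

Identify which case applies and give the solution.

a=125, b=5, f(n)=9n^3. log_5(125) = 3. Since c=3 = 3, Case 2 applies: T(n) = Θ(n^log_b(a) · log n) = O(n^3 log n).

Answer: O(n^3 log n) - Case 2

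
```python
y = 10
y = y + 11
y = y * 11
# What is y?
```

Trace:
`y = 10` → y = 10
`y = y + 11` → y = 21
`y = y * 11` → y = 231
So y = 231

Answer: 231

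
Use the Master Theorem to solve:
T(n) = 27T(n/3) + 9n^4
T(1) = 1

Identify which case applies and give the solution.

a=27, b=3, f(n)=9n^4. log_3(27) = 3. Since c=4 > 3 and the regularity condition holds (27(n/3)^4 = (27/3^4)n^4 with 27/3^4 < 1), Case 3 applies: T(n) = Θ(f(n)) = O(n^4).

Answer: O(n^4) - Case 3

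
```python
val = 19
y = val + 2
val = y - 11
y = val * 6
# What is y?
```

Trace:
`val = 19` → val = 19
`y = val + 2` → y = 21
`val = y - 11` → val = 10
`y = val * 6` → y = 60
So y = 60

Answer: 60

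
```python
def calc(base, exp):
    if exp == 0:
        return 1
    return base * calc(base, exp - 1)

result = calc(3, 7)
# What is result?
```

calc(3, 7) = 3 * 3 * 3 * 3 * 3 * 3 * 3 = 2187

Answer: 2187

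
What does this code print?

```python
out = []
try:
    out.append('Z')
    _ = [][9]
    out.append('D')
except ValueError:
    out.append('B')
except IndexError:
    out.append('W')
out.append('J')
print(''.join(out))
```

Execution trace: 'Z' (try body) → 'W' (except IndexError) → 'J' (after the try/except). Output: ZWJ

Answer: ZWJ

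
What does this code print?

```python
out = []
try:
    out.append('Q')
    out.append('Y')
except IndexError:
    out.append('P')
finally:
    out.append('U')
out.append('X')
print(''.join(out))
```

Execution trace: 'Q' (try body) → 'Y' (try body, no exception) → 'U' (finally) → 'X' (after the try/except). Output: QYUX

Answer: QYUX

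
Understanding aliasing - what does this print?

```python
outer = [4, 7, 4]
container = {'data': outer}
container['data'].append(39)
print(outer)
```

Key concept: dict holds reference to list.
Step by step:
`outer = [4, 7, 4]` → outer = [4, 7, 4]
`container = {'data': outer}` → container = {'data': [4, 7, 4]}
`container['data'].append(39)` → outer = [4, 7, 4, 39]; container = {'data': [4, 7, 4, 39]}
`print(outer)` → prints [4, 7, 4, 39]

Answer: [4, 7, 4, 39]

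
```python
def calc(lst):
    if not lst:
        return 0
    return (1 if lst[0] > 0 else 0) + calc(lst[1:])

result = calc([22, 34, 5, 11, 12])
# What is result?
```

Count of positive elements in [22, 34, 5, 11, 12] = 5

Answer: 5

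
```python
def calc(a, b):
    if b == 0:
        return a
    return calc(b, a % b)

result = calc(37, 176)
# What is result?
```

calc(37, 176) -> calc(176, 37) -> calc(37, 28) -> calc(28, 9) -> calc(9, 1) -> calc(1, 0) -> 1

Answer: 1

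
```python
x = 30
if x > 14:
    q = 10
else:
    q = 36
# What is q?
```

Trace:
`x = 30` → x = 30
`if x > 14: ...` → x > 14 is True → q = 10
So q = 10

Answer: 10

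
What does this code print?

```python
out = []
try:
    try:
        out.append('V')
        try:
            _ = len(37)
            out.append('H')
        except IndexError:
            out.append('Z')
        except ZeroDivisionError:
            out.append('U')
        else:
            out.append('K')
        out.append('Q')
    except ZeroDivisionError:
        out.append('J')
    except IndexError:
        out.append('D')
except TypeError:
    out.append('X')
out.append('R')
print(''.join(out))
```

Execution trace: 'V' (try body) → 'X' (outer except TypeError) → 'R' (after the try/except). Output: VXR

Answer: VXR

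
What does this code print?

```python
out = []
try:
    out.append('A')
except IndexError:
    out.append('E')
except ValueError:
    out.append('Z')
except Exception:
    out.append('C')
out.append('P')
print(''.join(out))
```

Execution trace: 'A' (try body, no exception) → 'P' (after the try/except). Output: AP

Answer: AP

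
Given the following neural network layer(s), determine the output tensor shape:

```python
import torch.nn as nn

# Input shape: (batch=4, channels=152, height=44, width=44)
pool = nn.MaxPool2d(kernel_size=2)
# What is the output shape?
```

Input: (4, 152, 44, 44) -> Output: (4, 152, 22, 22)

Answer: (4, 152, 22, 22)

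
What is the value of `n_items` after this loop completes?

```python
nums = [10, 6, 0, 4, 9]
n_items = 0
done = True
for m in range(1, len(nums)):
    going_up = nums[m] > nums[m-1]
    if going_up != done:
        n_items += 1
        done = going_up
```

Count direction changes in [10, 6, 0, 4, 9]
`n_items` takes the values: 0 → 1 → 2

Answer: 2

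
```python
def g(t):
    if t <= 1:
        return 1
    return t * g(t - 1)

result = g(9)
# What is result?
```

g(9) = 9 * 8 * 7 * 6 * 5 * 4 * 3 * 2 * 1 = 362880

Answer: 362880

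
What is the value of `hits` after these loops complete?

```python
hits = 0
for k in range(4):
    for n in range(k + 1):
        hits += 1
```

Triangle: 1 + 2 + ... + 4
`hits` takes the values: 0 → 1 → 2 → 3 → 4 → 5 → 6 → 7 → 8 → 9 → 10

Answer: 10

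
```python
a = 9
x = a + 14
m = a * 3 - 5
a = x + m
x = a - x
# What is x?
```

Trace:
`a = 9` → a = 9
`x = a + 14` → x = 23
`m = a * 3 - 5` → m = 22
`a = x + m` → a = 45
`x = a - x` → x = 22
So x = 22

Answer: 22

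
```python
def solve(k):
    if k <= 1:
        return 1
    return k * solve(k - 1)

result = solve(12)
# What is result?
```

solve(12) = 12 * 11 * 10 * 9 * 8 * 7 * 6 * 5 * 4 * 3 * 2 * 1 = 479001600

Answer: 479001600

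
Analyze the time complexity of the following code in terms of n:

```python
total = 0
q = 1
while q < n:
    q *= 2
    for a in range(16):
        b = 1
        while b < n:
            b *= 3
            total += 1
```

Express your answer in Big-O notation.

Each loop level contributes: log n × 1 × log n. Multiplying the contributions gives O(log² n).

Answer: O(log² n)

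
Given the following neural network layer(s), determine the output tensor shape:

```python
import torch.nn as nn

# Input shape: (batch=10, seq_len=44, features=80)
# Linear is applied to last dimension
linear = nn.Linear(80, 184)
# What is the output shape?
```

Input: (10, 44, 80) -> Output: (10, 44, 184)

Answer: (10, 44, 184)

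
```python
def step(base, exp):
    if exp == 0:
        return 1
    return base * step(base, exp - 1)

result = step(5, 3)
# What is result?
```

step(5, 3) = 5 * 5 * 5 = 125

Answer: 125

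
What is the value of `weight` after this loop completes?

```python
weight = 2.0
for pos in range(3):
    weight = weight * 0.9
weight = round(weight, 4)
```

Exponential decay: 2.0 * 0.9^3
`weight` takes the values: 2.0 → 1.8 → 1.62 → 1.458

Answer: 1.458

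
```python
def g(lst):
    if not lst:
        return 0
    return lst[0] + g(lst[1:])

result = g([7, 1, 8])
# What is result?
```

7 + 1 + 8 + 0 = 16

Answer: 16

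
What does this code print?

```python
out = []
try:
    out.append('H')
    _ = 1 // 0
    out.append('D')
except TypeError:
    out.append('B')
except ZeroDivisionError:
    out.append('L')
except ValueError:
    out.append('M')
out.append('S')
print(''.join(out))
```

Execution trace: 'H' (try body) → 'L' (except ZeroDivisionError) → 'S' (after the try/except). Output: HLS

Answer: HLS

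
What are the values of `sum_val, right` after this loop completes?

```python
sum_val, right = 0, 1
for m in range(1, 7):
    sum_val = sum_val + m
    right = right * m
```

Sum and factorial of 1 to 6
`sum_val, right` takes the values: (0, 1) → (1, 1) → (3, 1) → (3, 2) → (6, 2) → (6, 6) → (10, 6) → (10, 24) → (15, 24) → (15, 120) → (21, 120) → (21, 720)

Answer: 21, 720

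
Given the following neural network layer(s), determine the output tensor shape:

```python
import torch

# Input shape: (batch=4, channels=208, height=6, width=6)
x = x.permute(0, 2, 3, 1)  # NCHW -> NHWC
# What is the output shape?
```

Input: (4, 208, 6, 6) -> Output: (4, 6, 6, 208)

Answer: (4, 6, 6, 208)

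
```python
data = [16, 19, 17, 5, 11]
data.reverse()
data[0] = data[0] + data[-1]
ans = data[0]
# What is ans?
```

Trace:
`data = [16, 19, 17, 5, 11]` → data = [16, 19, 17, 5, 11]
`data.reverse()` → data = [11, 5, 17, 19, 16]
`data[0] = data[0] + data[-1]` → data = [27, 5, 17, 19, 16]
`ans = data[0]` → ans = 27
So ans = 27

Answer: 27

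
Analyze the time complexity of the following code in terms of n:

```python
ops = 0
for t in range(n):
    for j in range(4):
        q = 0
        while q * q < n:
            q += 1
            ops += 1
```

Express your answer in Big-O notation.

Each loop level contributes: n × 1 × √n. Multiplying the contributions gives O(n√n).

Answer: O(n√n)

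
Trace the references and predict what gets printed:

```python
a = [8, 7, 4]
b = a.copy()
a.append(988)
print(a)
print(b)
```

Key concept: list.copy() creates independent copy.
Step by step:
`a = [8, 7, 4]` → a = [8, 7, 4]
`b = a.copy()` → b = [8, 7, 4]
`a.append(988)` → a = [8, 7, 4, 988]
`print(a)` → prints [8, 7, 4, 988]
`print(b)` → prints [8, 7, 4]

Answer:
[8, 7, 4, 988]
[8, 7, 4]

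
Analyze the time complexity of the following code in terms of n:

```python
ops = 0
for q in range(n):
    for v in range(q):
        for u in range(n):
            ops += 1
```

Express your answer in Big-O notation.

Each loop level contributes: n × n × n. Multiplying the contributions gives O(n^3).

Answer: O(n^3)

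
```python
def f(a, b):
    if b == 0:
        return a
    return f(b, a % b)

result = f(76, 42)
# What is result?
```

f(76, 42) -> f(42, 34) -> f(34, 8) -> f(8, 2) -> f(2, 0) -> 2

Answer: 2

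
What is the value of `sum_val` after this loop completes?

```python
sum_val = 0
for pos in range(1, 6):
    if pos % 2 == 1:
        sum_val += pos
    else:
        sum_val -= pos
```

Add odd, subtract even
`sum_val` takes the values: 0 → 1 → -1 → 2 → -2 → 3

Answer: 3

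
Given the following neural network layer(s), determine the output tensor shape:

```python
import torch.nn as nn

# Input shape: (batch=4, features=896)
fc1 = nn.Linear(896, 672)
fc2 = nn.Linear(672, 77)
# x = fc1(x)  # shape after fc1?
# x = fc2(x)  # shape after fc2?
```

Input: (4, 896) -> after fc1: (4, 672) -> Output: (4, 77)

Answer: (4, 77)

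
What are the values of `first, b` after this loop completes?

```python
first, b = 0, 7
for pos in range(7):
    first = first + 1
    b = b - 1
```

first goes 0→7, b goes 7→0
`first, b` takes the values: (0, 7) → (1, 7) → (1, 6) → (2, 6) → (2, 5) → (3, 5) → (3, 4) → (4, 4) → (4, 3) → (5, 3) → (5, 2) → (6, 2) → (6, 1) → (7, 1) → (7, 0)

Answer: 7, 0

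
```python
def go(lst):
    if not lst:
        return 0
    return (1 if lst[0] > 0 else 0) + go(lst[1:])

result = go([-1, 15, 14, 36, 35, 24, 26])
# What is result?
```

Count of positive elements in [-1, 15, 14, 36, 35, 24, 26] = 6

Answer: 6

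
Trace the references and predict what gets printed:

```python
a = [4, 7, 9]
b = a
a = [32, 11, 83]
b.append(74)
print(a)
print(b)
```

Key concept: rebinding vs mutation: a is rebound to a new list, b still points at the original.
Step by step:
`a = [4, 7, 9]` → a = [4, 7, 9]
`b = a` → b = [4, 7, 9] (same object as a)
`a = [32, 11, 83]` → a = [32, 11, 83]
`b.append(74)` → b = [4, 7, 9, 74]
`print(a)` → prints [32, 11, 83]
`print(b)` → prints [4, 7, 9, 74]

Answer:
[32, 11, 83]
[4, 7, 9, 74]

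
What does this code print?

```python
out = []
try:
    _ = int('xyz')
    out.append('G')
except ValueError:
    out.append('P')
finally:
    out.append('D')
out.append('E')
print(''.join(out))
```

Execution trace: 'P' (except ValueError) → 'D' (finally) → 'E' (after the try/except). Output: PDE

Answer: PDE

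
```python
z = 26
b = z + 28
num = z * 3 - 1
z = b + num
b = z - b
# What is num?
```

Trace:
`z = 26` → z = 26
`b = z + 28` → b = 54
`num = z * 3 - 1` → num = 77
`z = b + num` → z = 131
`b = z - b` → b = 77
So num = 77

Answer: 77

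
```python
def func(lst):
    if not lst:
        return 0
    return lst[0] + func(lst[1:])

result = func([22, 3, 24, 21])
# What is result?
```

22 + 3 + 24 + 21 + 0 = 70

Answer: 70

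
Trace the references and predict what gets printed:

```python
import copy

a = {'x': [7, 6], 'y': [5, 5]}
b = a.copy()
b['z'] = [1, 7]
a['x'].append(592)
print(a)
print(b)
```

Key concept: shallow copy of dict with mutable values.
Step by step:
`a = {'x': [7, 6], 'y': [5, 5]}` → a = {'x': [7, 6], 'y': [5, 5]}
`b = a.copy()` → b = {'x': [7, 6], 'y': [5, 5]}
`b['z'] = [1, 7]` → b = {'x': [7, 6], 'y': [5, 5], 'z': [1, 7]}
`a['x'].append(592)` → a = {'x': [7, 6, 592], 'y': [5, 5]}; b = {'x': [7, 6, 592], 'y': [5, 5], 'z': [1, 7]}
`print(a)` → prints {'x': [7, 6, 592], 'y': [5, 5]}
`print(b)` → prints {'x': [7, 6, 592], 'y': [5, 5], 'z': [1, 7]}

Answer:
{'x': [7, 6, 592], 'y': [5, 5]}
{'x': [7, 6, 592], 'y': [5, 5], 'z': [1, 7]}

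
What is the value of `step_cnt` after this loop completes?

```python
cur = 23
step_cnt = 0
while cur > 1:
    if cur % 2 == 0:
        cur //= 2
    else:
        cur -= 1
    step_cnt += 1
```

Steps to reduce 23 to 1
`step_cnt` takes the values: 0 → 1 → 2 → 3 → 4 → 5 → 6 → 7

Answer: 7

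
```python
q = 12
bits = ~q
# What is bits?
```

Trace:
`q = 12` → q = 12
`bits = ~q` → bits = -13
So bits = -13

Answer: -13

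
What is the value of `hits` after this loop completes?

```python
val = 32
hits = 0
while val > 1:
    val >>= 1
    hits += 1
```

Count right shifts until 1
`hits` takes the values: 0 → 1 → 2 → 3 → 4 → 5

Answer: 5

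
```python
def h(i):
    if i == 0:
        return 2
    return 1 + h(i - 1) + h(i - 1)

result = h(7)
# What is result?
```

h(i) = 1 + 2·h(i-1), h(0)=2. Closed form: (2+1)·2^7 - 1 = 383.

Answer: 383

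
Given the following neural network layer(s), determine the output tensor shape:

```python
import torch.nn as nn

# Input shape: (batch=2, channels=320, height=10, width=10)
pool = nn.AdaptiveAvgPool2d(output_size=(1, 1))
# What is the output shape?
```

Input: (2, 320, 10, 10) -> Output: (2, 320, 1, 1)

Answer: (2, 320, 1, 1)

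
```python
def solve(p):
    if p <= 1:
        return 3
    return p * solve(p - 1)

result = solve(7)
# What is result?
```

solve(7) = 7 * 6 * 5 * 4 * 3 * 2 * 3 = 15120

Answer: 15120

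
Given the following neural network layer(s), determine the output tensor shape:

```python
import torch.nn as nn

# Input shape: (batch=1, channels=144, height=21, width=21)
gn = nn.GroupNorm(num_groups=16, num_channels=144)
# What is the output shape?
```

Input: (1, 144, 21, 21) -> Output: (1, 144, 21, 21)

Answer: (1, 144, 21, 21)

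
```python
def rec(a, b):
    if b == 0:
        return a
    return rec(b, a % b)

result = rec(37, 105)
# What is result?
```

rec(37, 105) -> rec(105, 37) -> rec(37, 31) -> rec(31, 6) -> rec(6, 1) -> rec(1, 0) -> 1

Answer: 1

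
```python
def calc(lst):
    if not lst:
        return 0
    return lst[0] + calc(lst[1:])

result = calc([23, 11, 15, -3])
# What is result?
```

23 + 11 + 15 + (-3) + 0 = 46

Answer: 46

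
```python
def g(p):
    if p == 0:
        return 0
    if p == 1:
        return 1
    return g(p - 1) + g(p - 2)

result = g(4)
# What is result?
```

Build up from base cases: g(0)=0, g(1)=1, g(2)=1, g(3)=2, g(4)=3

Answer: 3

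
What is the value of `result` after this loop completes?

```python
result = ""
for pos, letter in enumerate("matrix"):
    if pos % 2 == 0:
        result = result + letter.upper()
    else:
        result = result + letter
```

Uppercase even positions in 'matrix'
`result` takes the values: "" → "M" → "Ma" → "MaT" → "MaTr" → "MaTrI" → "MaTrIx"

Answer: "MaTrIx"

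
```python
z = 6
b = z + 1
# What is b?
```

Trace:
`z = 6` → z = 6
`b = z + 1` → b = 7
So b = 7

Answer: 7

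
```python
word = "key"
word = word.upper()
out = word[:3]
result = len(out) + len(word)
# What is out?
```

Trace:
`word = "key"` → word = 'key'
`word = word.upper()` → word = 'KEY'
`out = word[:3]` → out = 'KEY'
`result = len(out) + len(word)` → result = 6
So out = 'KEY'

Answer: 'KEY'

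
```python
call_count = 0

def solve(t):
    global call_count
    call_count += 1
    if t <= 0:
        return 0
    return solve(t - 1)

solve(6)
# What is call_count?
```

Linear recursion stepping by 1: 7 calls from t=6 down to ≤0.

Answer: 7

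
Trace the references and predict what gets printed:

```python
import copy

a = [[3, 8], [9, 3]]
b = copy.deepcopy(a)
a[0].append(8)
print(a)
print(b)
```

Key concept: deep copy is fully independent.
Step by step:
`a = [[3, 8], [9, 3]]` → a = [[3, 8], [9, 3]]
`b = copy.deepcopy(a)` → b = [[3, 8], [9, 3]]
`a[0].append(8)` → a = [[3, 8, 8], [9, 3]]
`print(a)` → prints [[3, 8, 8], [9, 3]]
`print(b)` → prints [[3, 8], [9, 3]]

Answer:
[[3, 8, 8], [9, 3]]
[[3, 8], [9, 3]]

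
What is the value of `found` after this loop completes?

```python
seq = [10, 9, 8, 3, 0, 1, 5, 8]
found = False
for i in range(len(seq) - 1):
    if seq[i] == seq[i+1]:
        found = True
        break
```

Check consecutive duplicates in [10, 9, 8, 3, 0, 1, 5, 8]
`found` takes the values: False

Answer: False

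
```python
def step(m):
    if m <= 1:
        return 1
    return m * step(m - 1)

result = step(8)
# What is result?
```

step(8) = 8 * 7 * 6 * 5 * 4 * 3 * 2 * 1 = 40320

Answer: 40320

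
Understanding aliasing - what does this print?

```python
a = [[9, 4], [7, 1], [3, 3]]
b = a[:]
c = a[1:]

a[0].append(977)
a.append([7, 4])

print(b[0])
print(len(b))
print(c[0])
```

Key concept: slice with nested mutation.
Step by step:
`a = [[9, 4], [7, 1], [3, 3]]` → a = [[9, 4], [7, 1], [3, 3]]
`b = a[:]` → b = [[9, 4], [7, 1], [3, 3]]
`c = a[1:]` → c = [[7, 1], [3, 3]]
`a[0].append(977)` → a = [[9, 4, 977], [7, 1], [3, 3]]; b = [[9, 4, 977], [7, 1], [3, 3]]
`a.append([7, 4])` → a = [[9, 4, 977], [7, 1], [3, 3], [7, 4]]
`print(b[0])` → prints [9, 4, 977]
`print(len(b))` → prints 3
`print(c[0])` → prints [7, 1]

Answer:
[9, 4, 977]
3
[7, 1]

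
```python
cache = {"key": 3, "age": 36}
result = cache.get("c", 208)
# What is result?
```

Trace:
`cache = {"key": 3, "age": 36}` → cache = {'key': 3, 'age': 36}
`result = cache.get("c", 208)` → result = 208
So result = 208

Answer: 208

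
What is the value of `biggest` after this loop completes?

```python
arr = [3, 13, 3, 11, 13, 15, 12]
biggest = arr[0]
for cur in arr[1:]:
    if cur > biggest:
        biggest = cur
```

Maximum of [3, 13, 3, 11, 13, 15, 12]
`biggest` takes the values: 3 → 13 → 15

Answer: 15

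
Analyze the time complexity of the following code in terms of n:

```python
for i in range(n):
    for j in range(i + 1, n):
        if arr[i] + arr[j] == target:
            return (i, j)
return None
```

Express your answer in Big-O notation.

This is Two sum brute force. Time complexity: O(n²).

Answer: O(n²)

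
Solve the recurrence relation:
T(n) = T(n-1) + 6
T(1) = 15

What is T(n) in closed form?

Unrolling: T(n) = T(1) + 6·(n-1) = 15 + 6(n-1) = 6n + 9.

Answer: T(n) = 6n + 9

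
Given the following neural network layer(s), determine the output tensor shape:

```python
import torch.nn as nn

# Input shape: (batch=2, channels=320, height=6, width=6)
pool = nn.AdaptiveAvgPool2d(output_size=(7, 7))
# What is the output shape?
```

Input: (2, 320, 6, 6) -> Output: (2, 320, 7, 7)

Answer: (2, 320, 7, 7)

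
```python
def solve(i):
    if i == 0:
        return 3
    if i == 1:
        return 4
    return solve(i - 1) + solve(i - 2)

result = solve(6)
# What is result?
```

Build up from base cases: solve(0)=3, solve(1)=4, solve(2)=7, solve(3)=11, solve(4)=18, solve(5)=29, solve(6)=47

Answer: 47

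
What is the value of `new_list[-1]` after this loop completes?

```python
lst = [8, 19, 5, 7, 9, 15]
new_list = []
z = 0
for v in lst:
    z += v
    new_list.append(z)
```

Cumulative sum ends at 63
`new_list` takes the values: [] → [8] → [8, 27] → [8, 27, 32] → [8, 27, 32, 39] → [8, 27, 32, 39, 48] → [8, 27, 32, 39, 48, 63]
So `new_list[-1]` = 63

Answer: 63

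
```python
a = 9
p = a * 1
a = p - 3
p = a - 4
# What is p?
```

Trace:
`a = 9` → a = 9
`p = a * 1` → p = 9
`a = p - 3` → a = 6
`p = a - 4` → p = 2
So p = 2

Answer: 2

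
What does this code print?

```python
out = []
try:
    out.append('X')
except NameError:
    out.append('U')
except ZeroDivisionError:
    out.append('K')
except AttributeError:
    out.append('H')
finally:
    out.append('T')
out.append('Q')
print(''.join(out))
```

Execution trace: 'X' (try body, no exception) → 'T' (finally) → 'Q' (after the try/except). Output: XTQ

Answer: XTQ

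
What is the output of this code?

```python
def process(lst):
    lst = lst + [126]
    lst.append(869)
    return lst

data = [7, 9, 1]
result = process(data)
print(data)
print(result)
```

Key concept: rebinding parameter vs mutation.
Step by step:
`data = [7, 9, 1]` → data = [7, 9, 1]
`result = process(data)` → result = [7, 9, 1, 126, 869]
`print(data)` → prints [7, 9, 1]
`print(result)` → prints [7, 9, 1, 126, 869]

Answer:
[7, 9, 1]
[7, 9, 1, 126, 869]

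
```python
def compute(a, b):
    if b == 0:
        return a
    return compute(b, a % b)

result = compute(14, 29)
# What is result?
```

compute(14, 29) -> compute(29, 14) -> compute(14, 1) -> compute(1, 0) -> 1

Answer: 1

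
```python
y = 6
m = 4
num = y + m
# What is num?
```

Trace:
`y = 6` → y = 6
`m = 4` → m = 4
`num = y + m` → num = 10
So num = 10

Answer: 10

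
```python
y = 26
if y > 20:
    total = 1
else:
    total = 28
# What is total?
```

Trace:
`y = 26` → y = 26
`if y > 20: ...` → y > 20 is True → total = 1
So total = 1

Answer: 1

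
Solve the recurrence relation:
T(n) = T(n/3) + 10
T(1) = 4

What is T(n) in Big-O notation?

Each step divides n by 3 and adds 10. After log_3(n) steps we reach T(1)=4. So T(n) = 10·log_3(n) + 4 = O(log n).

Answer: O(log n)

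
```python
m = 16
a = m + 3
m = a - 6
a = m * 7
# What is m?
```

Trace:
`m = 16` → m = 16
`a = m + 3` → a = 19
`m = a - 6` → m = 13
`a = m * 7` → a = 91
So m = 13

Answer: 13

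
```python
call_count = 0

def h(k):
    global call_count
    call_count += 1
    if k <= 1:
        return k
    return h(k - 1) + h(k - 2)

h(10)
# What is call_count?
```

Calls(k) = 1 + Calls(k-1) + Calls(k-2); Calls(0)=Calls(1)=1. For k=10 this gives 177.

Answer: 177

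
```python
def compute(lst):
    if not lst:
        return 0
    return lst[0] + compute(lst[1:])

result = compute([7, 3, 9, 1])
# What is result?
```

7 + 3 + 9 + 1 + 0 = 20

Answer: 20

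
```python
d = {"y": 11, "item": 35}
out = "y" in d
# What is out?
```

Trace:
`d = {"y": 11, "item": 35}` → d = {'y': 11, 'item': 35}
`out = "y" in d` → out = True
So out = True

Answer: True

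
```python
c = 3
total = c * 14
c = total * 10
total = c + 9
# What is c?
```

Trace:
`c = 3` → c = 3
`total = c * 14` → total = 42
`c = total * 10` → c = 420
`total = c + 9` → total = 429
So c = 420

Answer: 420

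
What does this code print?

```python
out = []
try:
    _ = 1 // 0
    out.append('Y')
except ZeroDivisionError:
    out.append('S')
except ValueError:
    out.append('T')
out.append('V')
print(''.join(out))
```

Execution trace: 'S' (except ZeroDivisionError) → 'V' (after the try/except). Output: SV

Answer: SV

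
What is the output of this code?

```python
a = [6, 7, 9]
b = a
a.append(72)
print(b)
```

Key concept: basic list aliasing.
Step by step:
`a = [6, 7, 9]` → a = [6, 7, 9]
`b = a` → b = [6, 7, 9] (same object as a)
`a.append(72)` → a = [6, 7, 9, 72] (same object as b); b = [6, 7, 9, 72] (same object as a)
`print(b)` → prints [6, 7, 9, 72]

Answer: [6, 7, 9, 72]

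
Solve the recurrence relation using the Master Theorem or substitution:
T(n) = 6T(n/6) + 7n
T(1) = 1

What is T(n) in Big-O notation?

By Master Theorem: a=6, b=6, f(n)=7n. Since log_6(6) = 1 and f(n) = Θ(n^1), Case 2 applies. T(n) = O(n log n).

Answer: O(n log n)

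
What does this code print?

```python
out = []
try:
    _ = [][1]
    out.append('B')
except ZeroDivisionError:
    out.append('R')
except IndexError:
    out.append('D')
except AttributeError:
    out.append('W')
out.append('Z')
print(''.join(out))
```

Execution trace: 'D' (except IndexError) → 'Z' (after the try/except). Output: DZ

Answer: DZ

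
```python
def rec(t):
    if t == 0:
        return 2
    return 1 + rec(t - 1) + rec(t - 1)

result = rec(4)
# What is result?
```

rec(t) = 1 + 2·rec(t-1), rec(0)=2. Closed form: (2+1)·2^4 - 1 = 47.

Answer: 47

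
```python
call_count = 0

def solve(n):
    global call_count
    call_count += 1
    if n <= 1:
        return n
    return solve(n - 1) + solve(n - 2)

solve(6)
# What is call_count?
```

Calls(n) = 1 + Calls(n-1) + Calls(n-2); Calls(0)=Calls(1)=1. For n=6 this gives 25.

Answer: 25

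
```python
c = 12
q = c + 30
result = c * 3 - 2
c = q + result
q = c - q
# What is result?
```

Trace:
`c = 12` → c = 12
`q = c + 30` → q = 42
`result = c * 3 - 2` → result = 34
`c = q + result` → c = 76
`q = c - q` → q = 34
So result = 34

Answer: 34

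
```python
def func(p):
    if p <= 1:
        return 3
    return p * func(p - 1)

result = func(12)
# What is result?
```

func(12) = 12 * 11 * 10 * 9 * 8 * 7 * 6 * 5 * 4 * 3 * 2 * 3 = 1437004800

Answer: 1437004800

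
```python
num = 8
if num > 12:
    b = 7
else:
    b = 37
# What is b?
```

Trace:
`num = 8` → num = 8
`if num > 12: ...` → num > 12 is False, take else branch → b = 37
So b = 37

Answer: 37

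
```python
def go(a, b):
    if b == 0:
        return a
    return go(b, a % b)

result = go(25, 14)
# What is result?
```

go(25, 14) -> go(14, 11) -> go(11, 3) -> go(3, 2) -> go(2, 1) -> go(1, 0) -> 1

Answer: 1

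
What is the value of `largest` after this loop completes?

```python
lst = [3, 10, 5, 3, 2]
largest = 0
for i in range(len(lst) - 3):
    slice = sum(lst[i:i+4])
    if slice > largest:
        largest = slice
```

Max sum of 4-element window in [3, 10, 5, 3, 2]
`largest` takes the values: 0 → 21

Answer: 21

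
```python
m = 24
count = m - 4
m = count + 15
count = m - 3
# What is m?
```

Trace:
`m = 24` → m = 24
`count = m - 4` → count = 20
`m = count + 15` → m = 35
`count = m - 3` → count = 32
So m = 35

Answer: 35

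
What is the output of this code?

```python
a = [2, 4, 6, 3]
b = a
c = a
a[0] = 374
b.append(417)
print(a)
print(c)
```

Key concept: multiple aliases.
Step by step:
`a = [2, 4, 6, 3]` → a = [2, 4, 6, 3]
`b = a` → b = [2, 4, 6, 3] (same object as a)
`c = a` → c = [2, 4, 6, 3] (same object as a, b)
`a[0] = 374` → a = [374, 4, 6, 3] (same object as b, c); b = [374, 4, 6, 3] (same object as a, c); c = [374, 4, 6, 3] (same object as a, b)
`b.append(417)` → a = [374, 4, 6, 3, 417] (same object as b, c); b = [374, 4, 6, 3, 417] (same object as a, c); c = [374, 4, 6, 3, 417] (same object as a, b)
`print(a)` → prints [374, 4, 6, 3, 417]
`print(c)` → prints [374, 4, 6, 3, 417]

Answer:
[374, 4, 6, 3, 417]
[374, 4, 6, 3, 417]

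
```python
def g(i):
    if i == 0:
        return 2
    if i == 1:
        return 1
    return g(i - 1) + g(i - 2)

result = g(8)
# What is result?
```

Build up from base cases: g(0)=2, g(1)=1, g(2)=3, g(3)=4, g(4)=7, g(5)=11, g(6)=18, ..., g(8)=47

Answer: 47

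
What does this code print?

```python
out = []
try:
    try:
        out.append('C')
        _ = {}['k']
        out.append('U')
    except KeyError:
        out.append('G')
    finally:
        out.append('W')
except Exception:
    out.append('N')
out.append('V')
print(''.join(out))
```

Execution trace: 'C' (inner try body) → 'G' (inner except KeyError) → 'W' (inner finally) → 'V' (after the try/except). Output: CGWV

Answer: CGWV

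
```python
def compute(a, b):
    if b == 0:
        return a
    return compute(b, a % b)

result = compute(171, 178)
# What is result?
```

compute(171, 178) -> compute(178, 171) -> compute(171, 7) -> compute(7, 3) -> compute(3, 1) -> compute(1, 0) -> 1

Answer: 1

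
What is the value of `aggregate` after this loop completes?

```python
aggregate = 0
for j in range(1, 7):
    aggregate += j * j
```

Sum of squares 1² to 6² = 91
`aggregate` takes the values: 0 → 1 → 5 → 14 → 30 → 55 → 91

Answer: 91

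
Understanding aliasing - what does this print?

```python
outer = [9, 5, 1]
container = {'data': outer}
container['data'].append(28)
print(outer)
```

Key concept: dict holds reference to list.
Step by step:
`outer = [9, 5, 1]` → outer = [9, 5, 1]
`container = {'data': outer}` → container = {'data': [9, 5, 1]}
`container['data'].append(28)` → outer = [9, 5, 1, 28]; container = {'data': [9, 5, 1, 28]}
`print(outer)` → prints [9, 5, 1, 28]

Answer: [9, 5, 1, 28]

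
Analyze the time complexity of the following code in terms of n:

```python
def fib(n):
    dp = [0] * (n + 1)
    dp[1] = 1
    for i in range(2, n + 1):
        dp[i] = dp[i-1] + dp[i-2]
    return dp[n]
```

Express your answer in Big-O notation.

This is Dynamic programming Fibonacci. Time complexity: O(n).

Answer: O(n)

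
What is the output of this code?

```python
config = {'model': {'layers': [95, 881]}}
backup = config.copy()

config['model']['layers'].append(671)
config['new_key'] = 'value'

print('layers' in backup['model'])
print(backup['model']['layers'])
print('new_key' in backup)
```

Key concept: shallow copy gotcha with nested dict.
Step by step:
`config = {'model': {'layers': [95, 881]}}` → config = {'model': {'layers': [95, 881]}}
`backup = config.copy()` → backup = {'model': {'layers': [95, 881]}}
`config['model']['layers'].append(671)` → config = {'model': {'layers': [95, 881, 671]}}; backup = {'model': {'layers': [95, 881, 671]}}
`config['new_key'] = 'value'` → config = {'model': {'layers': [95, 881, 671]}, 'new_key': 'value'}
`print('layers' in backup['model'])` → prints True
`print(backup['model']['layers'])` → prints [95, 881, 671]
`print('new_key' in backup)` → prints False

Answer:
True
[95, 881, 671]
False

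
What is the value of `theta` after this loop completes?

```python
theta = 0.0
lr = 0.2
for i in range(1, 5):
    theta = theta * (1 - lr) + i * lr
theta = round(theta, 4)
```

Moving average with lr=0.2
`theta` takes the values: 0.0 → 0.2 → 0.56 → 1.048 → 1.6384

Answer: 1.6384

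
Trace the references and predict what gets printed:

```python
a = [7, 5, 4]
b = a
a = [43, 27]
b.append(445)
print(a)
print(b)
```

Key concept: rebinding vs mutation: a is rebound to a new list, b still points at the original.
Step by step:
`a = [7, 5, 4]` → a = [7, 5, 4]
`b = a` → b = [7, 5, 4] (same object as a)
`a = [43, 27]` → a = [43, 27]
`b.append(445)` → b = [7, 5, 4, 445]
`print(a)` → prints [43, 27]
`print(b)` → prints [7, 5, 4, 445]

Answer:
[43, 27]
[7, 5, 4, 445]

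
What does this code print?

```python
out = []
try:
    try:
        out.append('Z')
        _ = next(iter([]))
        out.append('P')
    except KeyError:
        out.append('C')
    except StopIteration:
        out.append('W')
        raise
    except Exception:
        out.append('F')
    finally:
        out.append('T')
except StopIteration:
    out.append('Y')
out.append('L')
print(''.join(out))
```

Execution trace: 'Z' (inner try body) → 'W' (inner except StopIteration) → 'T' (inner finally) → 'Y' (outer except StopIteration) → 'L' (after the try/except). Output: ZWTYL

Answer: ZWTYL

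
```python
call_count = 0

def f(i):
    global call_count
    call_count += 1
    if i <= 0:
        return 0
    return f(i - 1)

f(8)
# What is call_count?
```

Linear recursion stepping by 1: 9 calls from i=8 down to ≤0.

Answer: 9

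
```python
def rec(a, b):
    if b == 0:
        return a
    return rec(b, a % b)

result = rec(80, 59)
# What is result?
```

rec(80, 59) -> rec(59, 21) -> rec(21, 17) -> rec(17, 4) -> rec(4, 1) -> rec(1, 0) -> 1

Answer: 1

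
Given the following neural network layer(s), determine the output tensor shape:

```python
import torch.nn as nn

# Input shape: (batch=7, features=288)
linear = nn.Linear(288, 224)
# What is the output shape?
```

Input: (7, 288) -> Output: (7, 224)

Answer: (7, 224)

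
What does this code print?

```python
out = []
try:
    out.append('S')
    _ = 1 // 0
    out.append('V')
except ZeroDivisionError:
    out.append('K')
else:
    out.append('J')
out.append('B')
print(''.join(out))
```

Execution trace: 'S' (try body) → 'K' (except ZeroDivisionError) → 'B' (after the try/except). Output: SKB

Answer: SKB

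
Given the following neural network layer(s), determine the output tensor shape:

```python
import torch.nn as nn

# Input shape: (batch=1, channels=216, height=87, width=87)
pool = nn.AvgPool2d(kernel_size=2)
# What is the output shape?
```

Input: (1, 216, 87, 87) -> Output: (1, 216, 43, 43)

Answer: (1, 216, 43, 43)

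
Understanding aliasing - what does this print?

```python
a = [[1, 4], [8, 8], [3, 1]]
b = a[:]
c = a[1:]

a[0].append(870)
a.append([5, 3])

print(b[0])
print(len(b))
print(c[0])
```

Key concept: slice with nested mutation.
Step by step:
`a = [[1, 4], [8, 8], [3, 1]]` → a = [[1, 4], [8, 8], [3, 1]]
`b = a[:]` → b = [[1, 4], [8, 8], [3, 1]]
`c = a[1:]` → c = [[8, 8], [3, 1]]
`a[0].append(870)` → a = [[1, 4, 870], [8, 8], [3, 1]]; b = [[1, 4, 870], [8, 8], [3, 1]]
`a.append([5, 3])` → a = [[1, 4, 870], [8, 8], [3, 1], [5, 3]]
`print(b[0])` → prints [1, 4, 870]
`print(len(b))` → prints 3
`print(c[0])` → prints [8, 8]

Answer:
[1, 4, 870]
3
[8, 8]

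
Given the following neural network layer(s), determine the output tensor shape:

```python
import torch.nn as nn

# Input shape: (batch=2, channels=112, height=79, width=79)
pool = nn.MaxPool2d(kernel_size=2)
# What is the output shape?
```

Input: (2, 112, 79, 79) -> Output: (2, 112, 39, 39)

Answer: (2, 112, 39, 39)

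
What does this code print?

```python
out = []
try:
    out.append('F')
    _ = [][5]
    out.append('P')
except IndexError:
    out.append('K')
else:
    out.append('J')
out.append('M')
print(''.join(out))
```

Execution trace: 'F' (try body) → 'K' (except IndexError) → 'M' (after the try/except). Output: FKM

Answer: FKM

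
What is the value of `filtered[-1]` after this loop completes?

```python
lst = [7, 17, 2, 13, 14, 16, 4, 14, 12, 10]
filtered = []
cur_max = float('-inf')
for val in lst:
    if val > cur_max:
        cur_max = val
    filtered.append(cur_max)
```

Running max ends at 17
`filtered` takes the values: [] → [7] → [7, 17] → [7, 17, 17] → [7, 17, 17, 17] → [7, 17, 17, 17, 17] → [7, 17, 17, 17, 17, 17] → [7, 17, 17, 17, 17, 17, 17] → [7, 17, 17, 17, 17, 17, 17, 17] → [7, 17, 17, 17, 17, 17, 17, 17, 17] → [7, 17, 17, 17, 17, 17, 17, 17, 17, 17]
So `filtered[-1]` = 17

Answer: 17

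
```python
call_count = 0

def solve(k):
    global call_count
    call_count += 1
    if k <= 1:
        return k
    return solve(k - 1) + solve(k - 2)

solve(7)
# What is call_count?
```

Calls(k) = 1 + Calls(k-1) + Calls(k-2); Calls(0)=Calls(1)=1. For k=7 this gives 41.

Answer: 41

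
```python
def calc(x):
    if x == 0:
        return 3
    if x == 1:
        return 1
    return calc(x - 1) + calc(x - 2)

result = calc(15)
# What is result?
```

Build up from base cases: calc(0)=3, calc(1)=1, calc(2)=4, calc(3)=5, calc(4)=9, calc(5)=14, calc(6)=23, ..., calc(15)=1741

Answer: 1741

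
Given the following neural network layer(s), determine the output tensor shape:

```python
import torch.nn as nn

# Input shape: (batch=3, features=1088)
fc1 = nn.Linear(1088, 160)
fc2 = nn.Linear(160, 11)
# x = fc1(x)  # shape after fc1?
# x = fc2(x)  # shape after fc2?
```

Input: (3, 1088) -> after fc1: (3, 160) -> Output: (3, 11)

Answer: (3, 11)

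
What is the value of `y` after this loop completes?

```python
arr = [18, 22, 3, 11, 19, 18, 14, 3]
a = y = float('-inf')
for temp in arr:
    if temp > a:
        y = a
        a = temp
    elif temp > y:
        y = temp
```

Second largest (with repeats) in [18, 22, 3, 11, 19, 18, 14, 3]
`y` takes the values: -inf → 18 → 19

Answer: 19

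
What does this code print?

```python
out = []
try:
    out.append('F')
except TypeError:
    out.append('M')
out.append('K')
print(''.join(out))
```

Execution trace: 'F' (try body, no exception) → 'K' (after the try/except). Output: FK

Answer: FK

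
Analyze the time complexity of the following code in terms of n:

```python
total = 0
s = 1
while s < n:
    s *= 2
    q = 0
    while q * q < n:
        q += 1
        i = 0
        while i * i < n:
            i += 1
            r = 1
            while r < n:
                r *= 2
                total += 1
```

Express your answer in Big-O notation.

Each loop level contributes: log n × √n × √n × log n. Multiplying the contributions gives O(n log² n).

Answer: O(n log² n)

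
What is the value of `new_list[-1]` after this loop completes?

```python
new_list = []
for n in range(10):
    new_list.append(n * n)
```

Last element of squares 0 to 9
`new_list` takes the values: [] → [0] → [0, 1] → [0, 1, 4] → [0, 1, 4, 9] → [0, 1, 4, 9, 16] → [0, 1, 4, 9, 16, 25] → [0, 1, 4, 9, 16, 25, 36] → [0, 1, 4, 9, 16, 25, 36, 49] → [0, 1, 4, 9, 16, 25, 36, 49, 64] → [0, 1, 4, 9, 16, 25, 36, 49, 64, 81]
So `new_list[-1]` = 81

Answer: 81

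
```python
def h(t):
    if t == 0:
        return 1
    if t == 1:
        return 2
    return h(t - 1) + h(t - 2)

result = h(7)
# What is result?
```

Build up from base cases: h(0)=1, h(1)=2, h(2)=3, h(3)=5, h(4)=8, h(5)=13, h(6)=21, ..., h(7)=34

Answer: 34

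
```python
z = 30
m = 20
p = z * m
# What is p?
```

Trace:
`z = 30` → z = 30
`m = 20` → m = 20
`p = z * m` → p = 600
So p = 600

Answer: 600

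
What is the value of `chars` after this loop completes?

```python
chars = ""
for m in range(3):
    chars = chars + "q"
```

Repeat 'q' 3 times
`chars` takes the values: "" → "q" → "qq" → "qqq"

Answer: "qqq"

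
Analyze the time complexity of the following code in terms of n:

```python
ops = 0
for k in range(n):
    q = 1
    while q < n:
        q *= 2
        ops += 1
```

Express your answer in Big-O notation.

Each loop level contributes: n × log n. Multiplying the contributions gives O(n log n).

Answer: O(n log n)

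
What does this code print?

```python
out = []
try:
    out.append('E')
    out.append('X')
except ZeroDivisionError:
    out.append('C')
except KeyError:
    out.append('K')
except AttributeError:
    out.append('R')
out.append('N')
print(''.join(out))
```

Execution trace: 'E' (try body) → 'X' (try body, no exception) → 'N' (after the try/except). Output: EXN

Answer: EXN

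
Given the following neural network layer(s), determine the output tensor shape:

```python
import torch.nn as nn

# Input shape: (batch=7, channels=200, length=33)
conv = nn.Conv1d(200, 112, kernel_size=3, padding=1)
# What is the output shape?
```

Input: (7, 200, 33) -> Output: (7, 112, 33)

Answer: (7, 112, 33)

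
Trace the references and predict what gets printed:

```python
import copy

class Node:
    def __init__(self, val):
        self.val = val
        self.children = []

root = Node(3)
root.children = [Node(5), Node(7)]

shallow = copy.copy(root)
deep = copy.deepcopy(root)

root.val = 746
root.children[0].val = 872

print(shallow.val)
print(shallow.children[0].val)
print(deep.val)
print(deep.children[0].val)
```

Key concept: deep copy with custom objects.
Step by step:
`root = Node(3)` → root = Node(val=3, children=[])
`root.children = [Node(5), Node(7)]` → root = Node(val=3, children=[Node(val=5, children=[]), Node(val=7, children=[])])
`shallow = copy.copy(root)` → shallow = Node(val=3, children=[Node(val=5, children=[]), Node(val=7, children=[])])
`deep = copy.deepcopy(root)` → deep = Node(val=3, children=[Node(val=5, children=[]), Node(val=7, children=[])])
`root.val = 746` → root = Node(val=746, children=[Node(val=5, children=[]), Node(val=7, children=[])])
`root.children[0].val = 872` → root = Node(val=746, children=[Node(val=872, children=[]), Node(val=7, children=[])]); shallow = Node(val=3, children=[Node(val=872, children=[]), Node(val=7, children=[])])
`print(shallow.val)` → prints 3
`print(shallow.children[0].val)` → prints 872
`print(deep.val)` → prints 3
`print(deep.children[0].val)` → prints 5

Answer:
3
872
3
5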